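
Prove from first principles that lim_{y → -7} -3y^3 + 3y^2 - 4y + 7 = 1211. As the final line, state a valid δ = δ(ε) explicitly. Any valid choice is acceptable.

δ = min(2, ε/631)

Suppose ε > 0. We want δ > 0 such that 0 < |y + 7| < δ implies |(-3y^3 + 3y^2 - 4y + 7) − 1211| < ε.
(-3y^3 + 3y^2 - 4y + 7) − 1211 = -3y^3 + 3y^2 - 4y - 1204 = (y + 7)(-3y^2 + 24y - 172).
So |(-3y^3 + 3y^2 - 4y + 7) − 1211| = |y + 7|·|-3y^2 + 24y - 172|.
Require δ ≤ 2. Then |y + 7| < 2 gives |y| < 9, and by the triangle inequality |-3y^2 + 24y - 172| ≤ 3·9^2 + 24·9 + 172 = 631.
Hence |(-3y^3 + 3y^2 - 4y + 7) − 1211| ≤ 631|y + 7| < ε provided |y + 7| < ε/631.
Choosing δ = min(2, ε/631) ensures both conditions, hence |(-3y^3 + 3y^2 - 4y + 7) − 1211| < ε.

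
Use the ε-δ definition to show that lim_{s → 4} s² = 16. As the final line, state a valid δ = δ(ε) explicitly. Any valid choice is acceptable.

δ = min(1, ε/9)

Fix ε > 0. We seek δ > 0 with 0 < |s − 4| < δ ⇒ |s² − 16| < ε.
Factor: s² − 16 = (s − 4)(s + 4), so |s² − 16| = |s − 4|·|s + 4|.
Restrict δ ≤ 1. Then |s − 4| < 1 gives |s| < 5, so by the triangle inequality |s + 4| ≤ 5 + 4 = 9.
Hence |s² − 16| ≤ 9|s − 4|, which is < ε once |s − 4| < ε/9.
Take δ = min(1, ε/9). If 0 < |s − 4| < δ then both bounds hold and |s² − 16| ≤ 9|s − 4| < 9·(ε/9) = ε.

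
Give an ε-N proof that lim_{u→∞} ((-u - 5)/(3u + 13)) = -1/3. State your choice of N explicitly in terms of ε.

Let ε > 0. We seek N > 0 such that u > N implies |(-u - 5)/(3u + 13) + 1/3| < ε.
(-u - 5)/(3u + 13) + 1/3 = (3(-u - 5) − (-1)(3u + 13)) / (3(3u + 13)) = -2/(3(3u + 13)).
For u > 0 we have 3u + 13 > 3u, so |(-u - 5)/(3u + 13) + 1/3| = 2/(3(3u + 13)) < 2/(3·3u) = (2/9)/u.
Thus |(-u - 5)/(3u + 13) + 1/3| < ε whenever u > (2/9)/ε.
Take N = (2/9)/ε. If u > N then |(-u - 5)/(3u + 13) + 1/3| < (2/9)/u < ε.

N = (2/9)/ε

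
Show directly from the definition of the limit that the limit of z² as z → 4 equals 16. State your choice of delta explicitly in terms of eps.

delta = min(1, eps/9)

Let eps > 0. We seek delta > 0 with 0 < |z − 4| < delta ⇒ |z² − 16| < eps.
Factor: z² − 16 = (z − 4)(z + 4), so |z² − 16| = |z − 4|·|z + 4|.
Restrict delta ≤ 1. Then |z − 4| < 1 gives |z| < 5, so by the triangle inequality |z + 4| ≤ 5 + 4 = 9.
Hence |z² − 16| ≤ 9|z − 4|, which is < eps once |z − 4| < eps/9.
Take delta = min(1, eps/9). If 0 < |z − 4| < delta then both bounds hold and |z² − 16| ≤ 9|z − 4| < 9·(eps/9) = eps.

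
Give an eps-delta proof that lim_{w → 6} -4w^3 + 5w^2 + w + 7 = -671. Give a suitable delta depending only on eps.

delta = min(1, eps/442)

Fix eps > 0. We want delta > 0 such that 0 < |w − 6| < delta implies |(-4w^3 + 5w^2 + w + 7) + 671| < eps.
(-4w^3 + 5w^2 + w + 7) + 671 = -4w^3 + 5w^2 + w + 678 = (w − 6)(-4w^2 - 19w - 113).
So |(-4w^3 + 5w^2 + w + 7) + 671| = |w − 6|·|-4w^2 - 19w - 113|.
Require delta ≤ 1. Then |w − 6| < 1 gives |w| < 7, and by the triangle inequality |-4w^2 - 19w - 113| ≤ 4·7^2 + 19·7 + 113 = 442.
Hence |(-4w^3 + 5w^2 + w + 7) + 671| ≤ 442|w − 6| < eps provided |w − 6| < eps/442.
Choosing delta = min(1, eps/442) ensures both conditions, hence |(-4w^3 + 5w^2 + w + 7) + 671| < eps.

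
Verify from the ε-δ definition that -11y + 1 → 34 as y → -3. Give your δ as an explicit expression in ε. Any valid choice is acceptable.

Let ε > 0 be given. We need δ > 0 so that 0 < |y + 3| < δ implies |(-11y + 1) − 34| < ε.
Since (-11y + 1) − 34 = -11(y + 3), we have |(-11y + 1) − 34| = 11|y + 3|.
Thus it suffices that |y + 3| < ε/11.
Take δ = ε/11. If 0 < |y + 3| < δ then |(-11y + 1) − 34| = 11|y + 3| < 11·(ε/11) = ε.

δ = ε/11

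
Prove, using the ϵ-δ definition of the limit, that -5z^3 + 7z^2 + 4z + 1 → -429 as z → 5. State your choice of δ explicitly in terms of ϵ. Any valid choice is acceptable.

Let ϵ > 0. We want δ > 0 such that 0 < |z − 5| < δ implies |(-5z^3 + 7z^2 + 4z + 1) + 429| < ϵ.
(-5z^3 + 7z^2 + 4z + 1) + 429 = -5z^3 + 7z^2 + 4z + 430 = (z − 5)(-5z^2 - 18z - 86).
So |(-5z^3 + 7z^2 + 4z + 1) + 429| = |z − 5|·|-5z^2 - 18z - 86|.
Assume first that |z − 5| < 2, so |z| < 7. Then |-5z^2 - 18z - 86| ≤ 5·7^2 + 18·7 + 86 = 457.
Hence |(-5z^3 + 7z^2 + 4z + 1) + 429| ≤ 457|z − 5| < ϵ provided |z − 5| < ϵ/457.
Take δ = min(2, ϵ/457). Then 0 < |z − 5| < δ gives both |z − 5| < 2 and |z − 5| < ϵ/457, so |(-5z^3 + 7z^2 + 4z + 1) + 429| < ϵ.

δ = min(2, ϵ/457)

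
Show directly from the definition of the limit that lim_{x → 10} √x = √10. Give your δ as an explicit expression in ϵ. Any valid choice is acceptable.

δ = min(10, √10·ϵ)

Suppose ϵ > 0. We want δ > 0 such that 0 < |x − 10| < δ implies |√x − √10| < ϵ.
Rationalise: √x − √10 = (x − 10)/(√x + √10), so |√x − √10| = |x − 10|/(√x + √10).
Restrict δ ≤ 10 so that |x − 10| < 10 forces x > 0, and then √x + √10 > √10.
Hence |√x − √10| < |x − 10|/√10, which is < ϵ once |x − 10| < √10·ϵ.
Take δ = min(10, √10·ϵ). If 0 < |x − 10| < δ then x > 0 and |√x − √10| < |x − 10|/√10 < ϵ.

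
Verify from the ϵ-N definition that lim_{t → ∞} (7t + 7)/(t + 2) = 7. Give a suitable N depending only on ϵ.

Fix ϵ > 0. We seek N > 0 such that t > N implies |(7t + 7)/(t + 2) − 7| < ϵ.
(7t + 7)/(t + 2) − 7 = ((7t + 7) − 7(t + 2)) / ((t + 2)) = -7/((t + 2)).
For t > 0 we have t + 2 > t, so |(7t + 7)/(t + 2) − 7| = 7/((t + 2)) < 7/(t) = 7/t.
Thus |(7t + 7)/(t + 2) − 7| < ϵ whenever t > 7/ϵ.
Take N = 7/ϵ. If t > N then |(7t + 7)/(t + 2) − 7| < 7/t < ϵ.

N = 7/ϵ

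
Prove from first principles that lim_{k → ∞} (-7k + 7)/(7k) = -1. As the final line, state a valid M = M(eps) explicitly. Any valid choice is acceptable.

M = 1/eps

Fix eps > 0. For k ≥ 1, |(-7k + 7)/(7k) + 1| = |49|/(7(7k)) = 49/(7(7k)).
Since 7k ≥ 7k for k ≥ 1, this is ≤ 49/(7·7k) = 1/k.
So |(-7k + 7)/(7k) + 1| < eps whenever k > 1/eps.
Take M = 1/eps. If k > M then |(-7k + 7)/(7k) + 1| ≤ 1/k < eps.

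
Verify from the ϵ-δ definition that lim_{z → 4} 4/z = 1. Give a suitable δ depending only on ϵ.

Let ϵ > 0. We seek δ > 0 such that 0 < |z − 4| < δ implies |4/z − 1| < ϵ.
|4/z − 1| = 4·|4 − z|/(4·|z|) = 4|z − 4|/(4|z|).
Require δ ≤ 2 so that |z| > 4 − 2 = 2, hence 4|z| > 8.
Then |4/z − 1| < 4|z − 4|/8, which is < ϵ when |z − 4| < 2ϵ.
Take δ = min(2, 2ϵ). Then 0 < |z − 4| < δ gives both |z − 4| < 2 and |z − 4| < 2ϵ, so |4/z − 1| < ϵ.

δ = min(2, 2ϵ)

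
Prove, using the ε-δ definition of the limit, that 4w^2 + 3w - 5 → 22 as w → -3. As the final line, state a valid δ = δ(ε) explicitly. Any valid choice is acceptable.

δ = min(1, ε/25)

Fix ε > 0. We want δ > 0 such that 0 < |w + 3| < δ implies |(4w^2 + 3w - 5) − 22| < ε.
(4w^2 + 3w - 5) − 22 = 4w^2 + 3w - 27 = (w + 3)(4w - 9).
So |(4w^2 + 3w - 5) − 22| = |w + 3|·|4w - 9|.
Assume first that |w + 3| < 1, so |w| < 4. Then |4w - 9| ≤ 4·4 + 9 = 25.
Hence |(4w^2 + 3w - 5) − 22| ≤ 25|w + 3| < ε provided |w + 3| < ε/25.
Choosing δ = min(1, ε/25) ensures both conditions, hence |(4w^2 + 3w - 5) − 22| < ε.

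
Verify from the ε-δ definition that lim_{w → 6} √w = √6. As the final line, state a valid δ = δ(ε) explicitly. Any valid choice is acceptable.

Let ε > 0. We want δ > 0 such that 0 < |w − 6| < δ implies |√w − √6| < ε.
Multiplying by the conjugate, |√w − √6| = |w − 6|/(√w + √6).
Restrict δ ≤ 6 so that |w − 6| < 6 forces w > 0, and then √w + √6 > √6.
Hence |√w − √6| < |w − 6|/√6, which is < ε once |w − 6| < √6·ε.
Take δ = min(6, √6·ε). If 0 < |w − 6| < δ then w > 0 and |√w − √6| < |w − 6|/√6 < ε.

δ = min(6, √6·ε)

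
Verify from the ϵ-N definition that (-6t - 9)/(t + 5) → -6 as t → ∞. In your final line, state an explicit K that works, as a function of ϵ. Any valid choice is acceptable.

Let ϵ > 0. We seek K > 0 such that t > K implies |(-6t - 9)/(t + 5) + 6| < ϵ.
(-6t - 9)/(t + 5) + 6 = ((-6t - 9) − (-6)(t + 5)) / ((t + 5)) = 21/((t + 5)).
For t > 0 we have t + 5 > t, so |(-6t - 9)/(t + 5) + 6| = 21/((t + 5)) < 21/(t) = 21/t.
Thus |(-6t - 9)/(t + 5) + 6| < ϵ whenever t > 21/ϵ.
Take K = 21/ϵ. If t > K then |(-6t - 9)/(t + 5) + 6| < 21/t < ϵ.

K = 21/ϵ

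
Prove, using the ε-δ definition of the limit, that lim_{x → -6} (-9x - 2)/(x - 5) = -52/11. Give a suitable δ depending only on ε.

δ = min(11/2, (121/94)ε)

Let ε > 0 be given. We want δ > 0 with 0 < |x + 6| < δ ⇒ |(-9x - 2)/(x - 5) + 52/11| < ε.
Combining over a common denominator, (-9x - 2)/(x - 5) + 52/11 = [(-9x - 2)·(-11) − 52·(x - 5)] / [(-11)·(x - 5)] = 47(x + 6) / ((-11)(x - 5)).
So |(-9x - 2)/(x - 5) + 52/11| = 47|x + 6| / (11·|x − 5|).
Require δ ≤ 11/2, so |x − 5| ≥ |-11| − |x + 6| > 11 − 11/2 = 11/2.
Hence |(-9x - 2)/(x - 5) + 52/11| < 47|x + 6|/(11·(11/2)) = (94/121)|x + 6|, which is < ε once |x + 6| < (121/94)ε.
Take δ = min(11/2, (121/94)ε). Then 0 < |x + 6| < δ forces both bounds, so |(-9x - 2)/(x - 5) + 52/11| < ε.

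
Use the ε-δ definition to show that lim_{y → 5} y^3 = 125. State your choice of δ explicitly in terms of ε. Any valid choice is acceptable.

δ = min(1, ε/91)

Let ε > 0 be given. We seek δ > 0 with 0 < |y − 5| < δ ⇒ |y^3 − 125| < ε.
Factor: y^3 − 125 = (y − 5)(y^2 + 5y + 25), so |y^3 − 125| = |y − 5|·|y^2 + 5y + 25|.
Restrict δ ≤ 1. Then |y − 5| < 1 gives |y| < 6, so by the triangle inequality |y^2 + 5y + 25| ≤ 6^2 + 5·6 + 25 = 91.
Hence |y^3 − 125| ≤ 91|y − 5|, which is < ε once |y − 5| < ε/91.
Take δ = min(1, ε/91). If 0 < |y − 5| < δ then both bounds hold and |y^3 − 125| ≤ 91|y − 5| < 91·(ε/91) = ε.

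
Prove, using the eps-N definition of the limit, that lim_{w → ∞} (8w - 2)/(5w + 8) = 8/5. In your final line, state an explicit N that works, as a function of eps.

Let eps > 0 be given. We seek N > 0 such that w > N implies |(8w - 2)/(5w + 8) − (8/5)| < eps.
(8w - 2)/(5w + 8) − (8/5) = (5(8w - 2) − 8(5w + 8)) / (5(5w + 8)) = -74/(5(5w + 8)).
For w > 0 we have 5w + 8 > 5w, so |(8w - 2)/(5w + 8) − (8/5)| = 74/(5(5w + 8)) < 74/(5·5w) = (74/25)/w.
Thus |(8w - 2)/(5w + 8) − (8/5)| < eps whenever w > (74/25)/eps.
Take N = (74/25)/eps. If w > N then |(8w - 2)/(5w + 8) − (8/5)| < (74/25)/w < eps.

N = (74/25)/eps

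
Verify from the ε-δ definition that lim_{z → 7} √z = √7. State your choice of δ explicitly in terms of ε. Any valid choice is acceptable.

δ = min(7, √7·ε)

Fix ε > 0. We want δ > 0 such that 0 < |z − 7| < δ implies |√z − √7| < ε.
Multiplying by the conjugate, |√z − √7| = |z − 7|/(√z + √7).
Restrict δ ≤ 7 so that |z − 7| < 7 forces z > 0, and then √z + √7 > √7.
Hence |√z − √7| < |z − 7|/√7, which is < ε once |z − 7| < √7·ε.
Take δ = min(7, √7·ε). If 0 < |z − 7| < δ then z > 0 and |√z − √7| < |z − 7|/√7 < ε.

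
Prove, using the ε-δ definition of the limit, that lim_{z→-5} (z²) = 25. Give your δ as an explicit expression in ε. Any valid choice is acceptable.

Let ε > 0 be given. We seek δ > 0 with 0 < |z + 5| < δ ⇒ |z² − 25| < ε.
Factor: z² − 25 = (z + 5)(z - 5), so |z² − 25| = |z + 5|·|z - 5|.
Impose δ ≤ 1 so that |z| < 6; then |z - 5| ≤ 11.
Hence |z² − 25| ≤ 11|z + 5|, which is < ε once |z + 5| < ε/11.
Take δ = min(1, ε/11). If 0 < |z + 5| < δ then both bounds hold and |z² − 25| ≤ 11|z + 5| < 11·(ε/11) = ε.

δ = min(1, ε/11)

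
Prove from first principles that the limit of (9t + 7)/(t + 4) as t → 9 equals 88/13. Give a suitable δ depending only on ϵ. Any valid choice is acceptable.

δ = min(13/2, (169/58)ϵ)

Fix ϵ > 0. We want δ > 0 with 0 < |t − 9| < δ ⇒ |(9t + 7)/(t + 4) − (88/13)| < ϵ.
Combining over a common denominator, (9t + 7)/(t + 4) − (88/13) = [(9t + 7)·13 − 88·(t + 4)] / [13·(t + 4)] = 29(t − 9) / (13(t + 4)).
So |(9t + 7)/(t + 4) − (88/13)| = 29|t − 9| / (13·|t + 4|).
Restrict δ ≤ 13/2. Then |t − 9| < 13/2 gives |t + 4| = |(t − 9) + 13| ≥ 13 − 13/2 = 13/2.
Hence |(9t + 7)/(t + 4) − (88/13)| < 29|t − 9|/(13·(13/2)) = (58/169)|t − 9|, which is < ϵ once |t − 9| < (169/58)ϵ.
Take δ = min(13/2, (169/58)ϵ). Then 0 < |t − 9| < δ forces both bounds, so |(9t + 7)/(t + 4) − (88/13)| < ϵ.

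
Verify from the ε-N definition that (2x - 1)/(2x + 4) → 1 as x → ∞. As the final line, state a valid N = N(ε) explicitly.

N = (5/2)/ε

Let ε > 0. We seek N > 0 such that x > N implies |(2x - 1)/(2x + 4) − 1| < ε.
(2x - 1)/(2x + 4) − 1 = (2(2x - 1) − 2(2x + 4)) / (2(2x + 4)) = -10/(2(2x + 4)).
For x > 0 we have 2x + 4 > 2x, so |(2x - 1)/(2x + 4) − 1| = 10/(2(2x + 4)) < 10/(2·2x) = (5/2)/x.
Thus |(2x - 1)/(2x + 4) − 1| < ε whenever x > (5/2)/ε.
Take N = (5/2)/ε. If x > N then |(2x - 1)/(2x + 4) − 1| < (5/2)/x < ε.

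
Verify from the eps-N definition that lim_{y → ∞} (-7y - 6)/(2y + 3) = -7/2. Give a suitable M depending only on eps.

Let eps > 0 be given. We seek M > 0 such that y > M implies |(-7y - 6)/(2y + 3) + 7/2| < eps.
(-7y - 6)/(2y + 3) + 7/2 = (2(-7y - 6) − (-7)(2y + 3)) / (2(2y + 3)) = 9/(2(2y + 3)).
For y > 0 we have 2y + 3 > 2y, so |(-7y - 6)/(2y + 3) + 7/2| = 9/(2(2y + 3)) < 9/(2·2y) = (9/4)/y.
Thus |(-7y - 6)/(2y + 3) + 7/2| < eps whenever y > (9/4)/eps.
Take M = (9/4)/eps. If y > M then |(-7y - 6)/(2y + 3) + 7/2| < (9/4)/y < eps.

M = (9/4)/eps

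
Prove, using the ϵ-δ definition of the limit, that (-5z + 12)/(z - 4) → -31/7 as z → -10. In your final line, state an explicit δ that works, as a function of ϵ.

Let ϵ > 0. We want δ > 0 with 0 < |z + 10| < δ ⇒ |(-5z + 12)/(z - 4) + 31/7| < ϵ.
Combining over a common denominator, (-5z + 12)/(z - 4) + 31/7 = [(-5z + 12)·(-14) − 62·(z - 4)] / [(-14)·(z - 4)] = 8(z + 10) / ((-14)(z - 4)).
So |(-5z + 12)/(z - 4) + 31/7| = 8|z + 10| / (14·|z − 4|).
Restrict δ ≤ 7. Then |z + 10| < 7 gives |z − 4| = |(z + 10) + (-14)| ≥ 14 − 7 = 7.
Hence |(-5z + 12)/(z - 4) + 31/7| < 8|z + 10|/(14·7) = (4/49)|z + 10|, which is < ϵ once |z + 10| < (49/4)ϵ.
Take δ = min(7, (49/4)ϵ). Then 0 < |z + 10| < δ forces both bounds, so |(-5z + 12)/(z - 4) + 31/7| < ϵ.

δ = min(7, (49/4)ϵ)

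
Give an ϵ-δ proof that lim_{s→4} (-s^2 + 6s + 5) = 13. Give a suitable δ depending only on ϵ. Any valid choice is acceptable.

δ = min(1, ϵ/7)

Suppose ϵ > 0. We want δ > 0 such that 0 < |s − 4| < δ implies |(-s^2 + 6s + 5) − 13| < ϵ.
(-s^2 + 6s + 5) − 13 = -s^2 + 6s - 8 = (s − 4)(-s + 2).
So |(-s^2 + 6s + 5) − 13| = |s − 4|·|-s + 2|.
Assume first that |s − 4| < 1, so |s| < 5. Then |-s + 2| ≤ 5 + 2 = 7.
Hence |(-s^2 + 6s + 5) − 13| ≤ 7|s − 4| < ϵ provided |s − 4| < ϵ/7.
Take δ = min(1, ϵ/7). Then 0 < |s − 4| < δ gives both |s − 4| < 1 and |s − 4| < ϵ/7, so |(-s^2 + 6s + 5) − 13| < ϵ.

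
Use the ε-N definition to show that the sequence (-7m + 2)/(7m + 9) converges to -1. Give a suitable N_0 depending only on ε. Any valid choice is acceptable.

N_0 = (11/7)/ε

Fix ε > 0. For m ≥ 1, |(-7m + 2)/(7m + 9) + 1| = |77|/(7(7m + 9)) = 77/(7(7m + 9)).
Since 7m + 9 ≥ 7m for m ≥ 1, this is ≤ 77/(7·7m) = (11/7)/m.
So |(-7m + 2)/(7m + 9) + 1| < ε whenever m > (11/7)/ε.
Take N_0 = (11/7)/ε. If m > N_0 then |(-7m + 2)/(7m + 9) + 1| ≤ (11/7)/m < ε.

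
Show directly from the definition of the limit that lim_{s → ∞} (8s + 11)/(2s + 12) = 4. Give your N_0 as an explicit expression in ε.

Let ε > 0. We seek N_0 > 0 such that s > N_0 implies |(8s + 11)/(2s + 12) − 4| < ε.
(8s + 11)/(2s + 12) − 4 = (2(8s + 11) − 8(2s + 12)) / (2(2s + 12)) = -74/(2(2s + 12)).
For s > 0 we have 2s + 12 > 2s, so |(8s + 11)/(2s + 12) − 4| = 74/(2(2s + 12)) < 74/(2·2s) = (37/2)/s.
Thus |(8s + 11)/(2s + 12) − 4| < ε whenever s > (37/2)/ε.
Take N_0 = (37/2)/ε. If s > N_0 then |(8s + 11)/(2s + 12) − 4| < (37/2)/s < ε.

N_0 = (37/2)/ε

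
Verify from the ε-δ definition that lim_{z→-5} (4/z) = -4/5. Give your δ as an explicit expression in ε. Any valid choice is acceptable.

δ = min(5/2, (25/8)ε)

Fix ε > 0. We seek δ > 0 such that 0 < |z + 5| < δ implies |4/z + 4/5| < ε.
|4/z + 4/5| = 4·|-5 − z|/(5·|z|) = 4|z + 5|/(5|z|).
Require δ ≤ 5/2 so that |z| > 5 − 5/2 = 5/2, hence 5|z| > 25/2.
Then |4/z + 4/5| < 4|z + 5|/(25/2), which is < ε when |z + 5| < (25/8)ε.
Take δ = min(5/2, (25/8)ε). Then 0 < |z + 5| < δ gives both |z + 5| < 5/2 and |z + 5| < (25/8)ε, so |4/z + 4/5| < ε.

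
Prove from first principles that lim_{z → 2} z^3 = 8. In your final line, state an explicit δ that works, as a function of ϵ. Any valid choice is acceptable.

Fix ϵ > 0. We seek δ > 0 with 0 < |z − 2| < δ ⇒ |z^3 − 8| < ϵ.
Factor: z^3 − 8 = (z − 2)(z^2 + 2z + 4), so |z^3 − 8| = |z − 2|·|z^2 + 2z + 4|.
Restrict δ ≤ 1. Then |z − 2| < 1 gives |z| < 3, so by the triangle inequality |z^2 + 2z + 4| ≤ 3^2 + 2·3 + 4 = 19.
Hence |z^3 − 8| ≤ 19|z − 2|, which is < ϵ once |z − 2| < ϵ/19.
Take δ = min(1, ϵ/19). If 0 < |z − 2| < δ then both bounds hold and |z^3 − 8| ≤ 19|z − 2| < 19·(ϵ/19) = ϵ.

δ = min(1, ϵ/19)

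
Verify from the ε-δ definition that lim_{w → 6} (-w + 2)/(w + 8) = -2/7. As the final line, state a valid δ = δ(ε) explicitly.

Fix ε > 0. We want δ > 0 with 0 < |w − 6| < δ ⇒ |(-w + 2)/(w + 8) + 2/7| < ε.
Combining over a common denominator, (-w + 2)/(w + 8) + 2/7 = [(-w + 2)·14 − (-4)·(w + 8)] / [14·(w + 8)] = -10(w − 6) / (14(w + 8)).
So |(-w + 2)/(w + 8) + 2/7| = 10|w − 6| / (14·|w + 8|).
Require δ ≤ 7, so |w + 8| ≥ |14| − |w − 6| > 14 − 7 = 7.
Hence |(-w + 2)/(w + 8) + 2/7| < 10|w − 6|/(14·7) = (5/49)|w − 6|, which is < ε once |w − 6| < (49/5)ε.
Take δ = min(7, (49/5)ε). Then 0 < |w − 6| < δ forces both bounds, so |(-w + 2)/(w + 8) + 2/7| < ε.

δ = min(7, (49/5)ε)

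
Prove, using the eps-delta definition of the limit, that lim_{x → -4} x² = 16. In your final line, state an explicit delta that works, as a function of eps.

Fix eps > 0. We seek delta > 0 with 0 < |x + 4| < delta ⇒ |x² − 16| < eps.
Factor: x² − 16 = (x + 4)(x - 4), so |x² − 16| = |x + 4|·|x - 4|.
Impose delta ≤ 1 so that |x| < 5; then |x - 4| ≤ 9.
Hence |x² − 16| ≤ 9|x + 4|, which is < eps once |x + 4| < eps/9.
Take delta = min(1, eps/9). If 0 < |x + 4| < delta then both bounds hold and |x² − 16| ≤ 9|x + 4| < 9·(eps/9) = eps.

delta = min(1, eps/9)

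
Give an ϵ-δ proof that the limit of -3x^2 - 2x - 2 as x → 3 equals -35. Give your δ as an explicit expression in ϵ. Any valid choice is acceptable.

Let ϵ > 0 be given. We want δ > 0 such that 0 < |x − 3| < δ implies |(-3x^2 - 2x - 2) + 35| < ϵ.
(-3x^2 - 2x - 2) + 35 = -3x^2 - 2x + 33 = (x − 3)(-3x - 11).
So |(-3x^2 - 2x - 2) + 35| = |x − 3|·|-3x - 11|.
Assume first that |x − 3| < 1, so |x| < 4. Then |-3x - 11| ≤ 3·4 + 11 = 23.
Hence |(-3x^2 - 2x - 2) + 35| ≤ 23|x − 3| < ϵ provided |x − 3| < ϵ/23.
Take δ = min(1, ϵ/23). Then 0 < |x − 3| < δ gives both |x − 3| < 1 and |x − 3| < ϵ/23, so |(-3x^2 - 2x - 2) + 35| < ϵ.

δ = min(1, ϵ/23)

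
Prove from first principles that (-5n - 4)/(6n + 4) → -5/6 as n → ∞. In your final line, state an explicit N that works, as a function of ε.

N = (1/9)/ε

Fix ε > 0. For n ≥ 1, |(-5n - 4)/(6n + 4) + 5/6| = |-4|/(6(6n + 4)) = 4/(6(6n + 4)).
Since 6n + 4 ≥ 6n for n ≥ 1, this is ≤ 4/(6·6n) = (1/9)/n.
So |(-5n - 4)/(6n + 4) + 5/6| < ε whenever n > (1/9)/ε.
Take N = (1/9)/ε. If n > N then |(-5n - 4)/(6n + 4) + 5/6| ≤ (1/9)/n < ε.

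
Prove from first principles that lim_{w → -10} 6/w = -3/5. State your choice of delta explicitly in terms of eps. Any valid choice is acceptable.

Suppose eps > 0. We seek delta > 0 such that 0 < |w + 10| < delta implies |6/w + 3/5| < eps.
|6/w + 3/5| = 6·|-10 − w|/(10·|w|) = 6|w + 10|/(10|w|).
Restrict delta ≤ 5. Then |w + 10| < 5 gives |w| > 5, so 10|w| > 50.
Then |6/w + 3/5| < 6|w + 10|/50, which is < eps when |w + 10| < (25/3)eps.
Take delta = min(5, (25/3)eps). Then 0 < |w + 10| < delta gives both |w + 10| < 5 and |w + 10| < (25/3)eps, so |6/w + 3/5| < eps.

delta = min(5, (25/3)eps)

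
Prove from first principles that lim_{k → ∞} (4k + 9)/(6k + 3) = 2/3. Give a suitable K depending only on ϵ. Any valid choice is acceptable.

Suppose ϵ > 0. For k ≥ 1, |(4k + 9)/(6k + 3) − (2/3)| = |42|/(6(6k + 3)) = 42/(6(6k + 3)).
Since 6k + 3 ≥ 6k for k ≥ 1, this is ≤ 42/(6·6k) = (7/6)/k.
So |(4k + 9)/(6k + 3) − (2/3)| < ϵ whenever k > (7/6)/ϵ.
Take K = (7/6)/ϵ. If k > K then |(4k + 9)/(6k + 3) − (2/3)| ≤ (7/6)/k < ϵ.

K = (7/6)/ϵ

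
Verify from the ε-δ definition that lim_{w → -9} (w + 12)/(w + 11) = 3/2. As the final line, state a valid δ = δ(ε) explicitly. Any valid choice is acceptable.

Suppose ε > 0. We want δ > 0 with 0 < |w + 9| < δ ⇒ |(w + 12)/(w + 11) − (3/2)| < ε.
Combining over a common denominator, (w + 12)/(w + 11) − (3/2) = [(w + 12)·2 − 3·(w + 11)] / [2·(w + 11)] = -1(w + 9) / (2(w + 11)).
So |(w + 12)/(w + 11) − (3/2)| = |w + 9| / (2·|w + 11|).
Restrict δ ≤ 1. Then |w + 9| < 1 gives |w + 11| = |(w + 9) + 2| ≥ 2 − 1 = 1.
Hence |(w + 12)/(w + 11) − (3/2)| < |w + 9|/(2·1) = (1/2)|w + 9|, which is < ε once |w + 9| < 2ε.
Take δ = min(1, 2ε). Then 0 < |w + 9| < δ forces both bounds, so |(w + 12)/(w + 11) − (3/2)| < ε.

δ = min(1, 2ε)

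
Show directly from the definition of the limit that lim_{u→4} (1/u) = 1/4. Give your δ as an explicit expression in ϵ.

Let ϵ > 0. We seek δ > 0 such that 0 < |u − 4| < δ implies |1/u − (1/4)| < ϵ.
|1/u − (1/4)| = |4 − u|/(4·|u|) = |u − 4|/(4|u|).
Require δ ≤ 2 so that |u| > 4 − 2 = 2, hence 4|u| > 8.
Then |1/u − (1/4)| < |u − 4|/8, which is < ϵ when |u − 4| < 8ϵ.
Take δ = min(2, 8ϵ). Then 0 < |u − 4| < δ gives both |u − 4| < 2 and |u − 4| < 8ϵ, so |1/u − (1/4)| < ϵ.

δ = min(2, 8ϵ)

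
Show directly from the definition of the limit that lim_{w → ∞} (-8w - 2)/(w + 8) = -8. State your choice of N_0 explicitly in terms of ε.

Let ε > 0. We seek N_0 > 0 such that w > N_0 implies |(-8w - 2)/(w + 8) + 8| < ε.
(-8w - 2)/(w + 8) + 8 = ((-8w - 2) − (-8)(w + 8)) / ((w + 8)) = 62/((w + 8)).
For w > 0 we have w + 8 > w, so |(-8w - 2)/(w + 8) + 8| = 62/((w + 8)) < 62/(w) = 62/w.
Thus |(-8w - 2)/(w + 8) + 8| < ε whenever w > 62/ε.
Take N_0 = 62/ε. If w > N_0 then |(-8w - 2)/(w + 8) + 8| < 62/w < ε.

N_0 = 62/ε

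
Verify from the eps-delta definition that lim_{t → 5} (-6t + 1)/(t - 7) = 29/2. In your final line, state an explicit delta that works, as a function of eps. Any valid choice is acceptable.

Let eps > 0. We want delta > 0 with 0 < |t − 5| < delta ⇒ |(-6t + 1)/(t - 7) − (29/2)| < eps.
Combining over a common denominator, (-6t + 1)/(t - 7) − (29/2) = [(-6t + 1)·(-2) − (-29)·(t - 7)] / [(-2)·(t - 7)] = 41(t − 5) / ((-2)(t - 7)).
So |(-6t + 1)/(t - 7) − (29/2)| = 41|t − 5| / (2·|t − 7|).
Require delta ≤ 1, so |t − 7| ≥ |-2| − |t − 5| > 2 − 1 = 1.
Hence |(-6t + 1)/(t - 7) − (29/2)| < 41|t − 5|/(2·1) = (41/2)|t − 5|, which is < eps once |t − 5| < (2/41)eps.
Take delta = min(1, (2/41)eps). Then 0 < |t − 5| < delta forces both bounds, so |(-6t + 1)/(t - 7) − (29/2)| < eps.

delta = min(1, (2/41)eps)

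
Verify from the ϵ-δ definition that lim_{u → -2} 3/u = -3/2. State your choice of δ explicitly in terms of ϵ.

δ = min(1, (2/3)ϵ)

Let ϵ > 0 be given. We seek δ > 0 such that 0 < |u + 2| < δ implies |3/u + 3/2| < ϵ.
|3/u + 3/2| = 3·|-2 − u|/(2·|u|) = 3|u + 2|/(2|u|).
Require δ ≤ 1 so that |u| > 2 − 1 = 1, hence 2|u| > 2.
Then |3/u + 3/2| < 3|u + 2|/2, which is < ϵ when |u + 2| < (2/3)ϵ.
Take δ = min(1, (2/3)ϵ). Then 0 < |u + 2| < δ gives both |u + 2| < 1 and |u + 2| < (2/3)ϵ, so |3/u + 3/2| < ϵ.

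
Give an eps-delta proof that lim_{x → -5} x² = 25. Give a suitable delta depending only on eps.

delta = min(1, eps/11)

Let eps > 0. We seek delta > 0 with 0 < |x + 5| < delta ⇒ |x² − 25| < eps.
Factor: x² − 25 = (x + 5)(x - 5), so |x² − 25| = |x + 5|·|x - 5|.
Impose delta ≤ 1 so that |x| < 6; then |x - 5| ≤ 11.
Hence |x² − 25| ≤ 11|x + 5|, which is < eps once |x + 5| < eps/11.
Take delta = min(1, eps/11). If 0 < |x + 5| < delta then both bounds hold and |x² − 25| ≤ 11|x + 5| < 11·(eps/11) = eps.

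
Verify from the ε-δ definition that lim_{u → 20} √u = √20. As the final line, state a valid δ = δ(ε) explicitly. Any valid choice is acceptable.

Let ε > 0 be given. We want δ > 0 such that 0 < |u − 20| < δ implies |√u − √20| < ε.
Rationalise: √u − √20 = (u − 20)/(√u + √20), so |√u − √20| = |u − 20|/(√u + √20).
Restrict δ ≤ 20 so that |u − 20| < 20 forces u > 0, and then √u + √20 > √20.
Hence |√u − √20| < |u − 20|/√20, which is < ε once |u − 20| < √20·ε.
Take δ = min(20, √20·ε). If 0 < |u − 20| < δ then u > 0 and |√u − √20| < |u − 20|/√20 < ε.

δ = min(20, √20·ε)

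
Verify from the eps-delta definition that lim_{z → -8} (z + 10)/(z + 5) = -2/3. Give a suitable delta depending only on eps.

delta = min(3/2, (9/10)eps)

Let eps > 0 be given. We want delta > 0 with 0 < |z + 8| < delta ⇒ |(z + 10)/(z + 5) + 2/3| < eps.
Combining over a common denominator, (z + 10)/(z + 5) + 2/3 = [(z + 10)·(-3) − 2·(z + 5)] / [(-3)·(z + 5)] = -5(z + 8) / ((-3)(z + 5)).
So |(z + 10)/(z + 5) + 2/3| = 5|z + 8| / (3·|z + 5|).
Require delta ≤ 3/2, so |z + 5| ≥ |-3| − |z + 8| > 3 − 3/2 = 3/2.
Hence |(z + 10)/(z + 5) + 2/3| < 5|z + 8|/(3·(3/2)) = (10/9)|z + 8|, which is < eps once |z + 8| < (9/10)eps.
Take delta = min(3/2, (9/10)eps). Then 0 < |z + 8| < delta forces both bounds, so |(z + 10)/(z + 5) + 2/3| < eps.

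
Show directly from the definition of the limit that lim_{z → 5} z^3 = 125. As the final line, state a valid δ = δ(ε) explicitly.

δ = min(1, ε/91)

Fix ε > 0. We seek δ > 0 with 0 < |z − 5| < δ ⇒ |z^3 − 125| < ε.
Factor: z^3 − 125 = (z − 5)(z^2 + 5z + 25), so |z^3 − 125| = |z − 5|·|z^2 + 5z + 25|.
Restrict δ ≤ 1. Then |z − 5| < 1 gives |z| < 6, so by the triangle inequality |z^2 + 5z + 25| ≤ 6^2 + 5·6 + 25 = 91.
Hence |z^3 − 125| ≤ 91|z − 5|, which is < ε once |z − 5| < ε/91.
Take δ = min(1, ε/91). If 0 < |z − 5| < δ then both bounds hold and |z^3 − 125| ≤ 91|z − 5| < 91·(ε/91) = ε.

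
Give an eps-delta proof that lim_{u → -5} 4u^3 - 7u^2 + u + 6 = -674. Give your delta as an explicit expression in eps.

delta = min(1, eps/442)

Fix eps > 0. We want delta > 0 such that 0 < |u + 5| < delta implies |(4u^3 - 7u^2 + u + 6) + 674| < eps.
(4u^3 - 7u^2 + u + 6) + 674 = 4u^3 - 7u^2 + u + 680 = (u + 5)(4u^2 - 27u + 136).
So |(4u^3 - 7u^2 + u + 6) + 674| = |u + 5|·|4u^2 - 27u + 136|.
Assume first that |u + 5| < 1, so |u| < 6. Then |4u^2 - 27u + 136| ≤ 4·6^2 + 27·6 + 136 = 442.
Hence |(4u^3 - 7u^2 + u + 6) + 674| ≤ 442|u + 5| < eps provided |u + 5| < eps/442.
Take delta = min(1, eps/442). Then 0 < |u + 5| < delta gives both |u + 5| < 1 and |u + 5| < eps/442, so |(4u^3 - 7u^2 + u + 6) + 674| < eps.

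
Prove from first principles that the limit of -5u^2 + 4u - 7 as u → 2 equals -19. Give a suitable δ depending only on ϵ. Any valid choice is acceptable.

Let ϵ > 0 be given. We want δ > 0 such that 0 < |u − 2| < δ implies |(-5u^2 + 4u - 7) + 19| < ϵ.
(-5u^2 + 4u - 7) + 19 = -5u^2 + 4u + 12 = (u − 2)(-5u - 6).
So |(-5u^2 + 4u - 7) + 19| = |u − 2|·|-5u - 6|.
Require δ ≤ 2. Then |u − 2| < 2 gives |u| < 4, and by the triangle inequality |-5u - 6| ≤ 5·4 + 6 = 26.
Hence |(-5u^2 + 4u - 7) + 19| ≤ 26|u − 2| < ϵ provided |u − 2| < ϵ/26.
Choosing δ = min(2, ϵ/26) ensures both conditions, hence |(-5u^2 + 4u - 7) + 19| < ϵ.

δ = min(2, ϵ/26)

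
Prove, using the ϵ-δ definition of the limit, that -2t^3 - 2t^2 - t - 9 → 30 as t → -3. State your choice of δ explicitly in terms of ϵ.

δ = min(2, ϵ/83)

Let ϵ > 0 be given. We want δ > 0 such that 0 < |t + 3| < δ implies |(-2t^3 - 2t^2 - t - 9) − 30| < ϵ.
(-2t^3 - 2t^2 - t - 9) − 30 = -2t^3 - 2t^2 - t - 39 = (t + 3)(-2t^2 + 4t - 13).
So |(-2t^3 - 2t^2 - t - 9) − 30| = |t + 3|·|-2t^2 + 4t - 13|.
Require δ ≤ 2. Then |t + 3| < 2 gives |t| < 5, and by the triangle inequality |-2t^2 + 4t - 13| ≤ 2·5^2 + 4·5 + 13 = 83.
Hence |(-2t^3 - 2t^2 - t - 9) − 30| ≤ 83|t + 3| < ϵ provided |t + 3| < ϵ/83.
Take δ = min(2, ϵ/83). Then 0 < |t + 3| < δ gives both |t + 3| < 2 and |t + 3| < ϵ/83, so |(-2t^3 - 2t^2 - t - 9) − 30| < ϵ.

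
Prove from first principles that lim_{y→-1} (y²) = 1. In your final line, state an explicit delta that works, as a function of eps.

delta = min(1, eps/3)

Suppose eps > 0. We seek delta > 0 with 0 < |y + 1| < delta ⇒ |y² − 1| < eps.
Factor: y² − 1 = (y + 1)(y - 1), so |y² − 1| = |y + 1|·|y - 1|.
Impose delta ≤ 1 so that |y| < 2; then |y - 1| ≤ 3.
Hence |y² − 1| ≤ 3|y + 1|, which is < eps once |y + 1| < eps/3.
Take delta = min(1, eps/3). If 0 < |y + 1| < delta then both bounds hold and |y² − 1| ≤ 3|y + 1| < 3·(eps/3) = eps.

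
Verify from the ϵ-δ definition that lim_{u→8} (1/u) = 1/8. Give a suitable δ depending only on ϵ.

δ = min(4, 32ϵ)

Suppose ϵ > 0. We seek δ > 0 such that 0 < |u − 8| < δ implies |1/u − (1/8)| < ϵ.
|1/u − (1/8)| = |8 − u|/(8·|u|) = |u − 8|/(8|u|).
Restrict δ ≤ 4. Then |u − 8| < 4 gives |u| > 4, so 8|u| > 32.
Then |1/u − (1/8)| < |u − 8|/32, which is < ϵ when |u − 8| < 32ϵ.
Take δ = min(4, 32ϵ). Then 0 < |u − 8| < δ gives both |u − 8| < 4 and |u − 8| < 32ϵ, so |1/u − (1/8)| < ϵ.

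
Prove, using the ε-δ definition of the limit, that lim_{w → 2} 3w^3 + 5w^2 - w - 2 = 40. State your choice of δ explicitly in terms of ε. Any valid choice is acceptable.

δ = min(1, ε/81)

Suppose ε > 0. We want δ > 0 such that 0 < |w − 2| < δ implies |(3w^3 + 5w^2 - w - 2) − 40| < ε.
(3w^3 + 5w^2 - w - 2) − 40 = 3w^3 + 5w^2 - w - 42 = (w − 2)(3w^2 + 11w + 21).
So |(3w^3 + 5w^2 - w - 2) − 40| = |w − 2|·|3w^2 + 11w + 21|.
Require δ ≤ 1. Then |w − 2| < 1 gives |w| < 3, and by the triangle inequality |3w^2 + 11w + 21| ≤ 3·3^2 + 11·3 + 21 = 81.
Hence |(3w^3 + 5w^2 - w - 2) − 40| ≤ 81|w − 2| < ε provided |w − 2| < ε/81.
Take δ = min(1, ε/81). Then 0 < |w − 2| < δ gives both |w − 2| < 1 and |w − 2| < ε/81, so |(3w^3 + 5w^2 - w - 2) − 40| < ε.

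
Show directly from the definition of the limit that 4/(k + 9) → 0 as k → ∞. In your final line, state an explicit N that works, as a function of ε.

Let ε > 0. For k ≥ 1, |4/(k + 9) − 0| = 4/(k + 9) ≤ 4/k.
We need 4/k < ε, i.e. k > 4/ε.
Take N = 4/ε. If k > N then |4/(k + 9)| ≤ 4/k < ε.

N = 4/ε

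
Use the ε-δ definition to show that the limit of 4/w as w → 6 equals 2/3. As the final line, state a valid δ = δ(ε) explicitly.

Let ε > 0 be given. We seek δ > 0 such that 0 < |w − 6| < δ implies |4/w − (2/3)| < ε.
|4/w − (2/3)| = 4·|6 − w|/(6·|w|) = 4|w − 6|/(6|w|).
Restrict δ ≤ 3. Then |w − 6| < 3 gives |w| > 3, so 6|w| > 18.
Then |4/w − (2/3)| < 4|w − 6|/18, which is < ε when |w − 6| < (9/2)ε.
Take δ = min(3, (9/2)ε). Then 0 < |w − 6| < δ gives both |w − 6| < 3 and |w − 6| < (9/2)ε, so |4/w − (2/3)| < ε.

δ = min(3, (9/2)ε)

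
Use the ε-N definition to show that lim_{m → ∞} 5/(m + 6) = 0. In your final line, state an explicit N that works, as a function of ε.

Let ε > 0 be given. For m ≥ 1, |5/(m + 6) − 0| = 5/(m + 6) ≤ 5/m.
We need 5/m < ε, i.e. m > 5/ε.
Take N = 5/ε. If m > N then |5/(m + 6)| ≤ 5/m < ε.

N = 5/ε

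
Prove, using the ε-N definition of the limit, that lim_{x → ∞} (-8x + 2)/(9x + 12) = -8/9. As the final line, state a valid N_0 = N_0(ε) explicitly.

N_0 = (38/27)/ε

Suppose ε > 0. We seek N_0 > 0 such that x > N_0 implies |(-8x + 2)/(9x + 12) + 8/9| < ε.
(-8x + 2)/(9x + 12) + 8/9 = (9(-8x + 2) − (-8)(9x + 12)) / (9(9x + 12)) = 114/(9(9x + 12)).
For x > 0 we have 9x + 12 > 9x, so |(-8x + 2)/(9x + 12) + 8/9| = 114/(9(9x + 12)) < 114/(9·9x) = (38/27)/x.
Thus |(-8x + 2)/(9x + 12) + 8/9| < ε whenever x > (38/27)/ε.
Take N_0 = (38/27)/ε. If x > N_0 then |(-8x + 2)/(9x + 12) + 8/9| < (38/27)/x < ε.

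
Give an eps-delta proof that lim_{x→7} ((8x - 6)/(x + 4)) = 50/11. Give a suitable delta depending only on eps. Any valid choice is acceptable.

Let eps > 0 be given. We want delta > 0 with 0 < |x − 7| < delta ⇒ |(8x - 6)/(x + 4) − (50/11)| < eps.
Combining over a common denominator, (8x - 6)/(x + 4) − (50/11) = [(8x - 6)·11 − 50·(x + 4)] / [11·(x + 4)] = 38(x − 7) / (11(x + 4)).
So |(8x - 6)/(x + 4) − (50/11)| = 38|x − 7| / (11·|x + 4|).
Restrict delta ≤ 11/2. Then |x − 7| < 11/2 gives |x + 4| = |(x − 7) + 11| ≥ 11 − 11/2 = 11/2.
Hence |(8x - 6)/(x + 4) − (50/11)| < 38|x − 7|/(11·(11/2)) = (76/121)|x − 7|, which is < eps once |x − 7| < (121/76)eps.
Take delta = min(11/2, (121/76)eps). Then 0 < |x − 7| < delta forces both bounds, so |(8x - 6)/(x + 4) − (50/11)| < eps.

delta = min(11/2, (121/76)eps)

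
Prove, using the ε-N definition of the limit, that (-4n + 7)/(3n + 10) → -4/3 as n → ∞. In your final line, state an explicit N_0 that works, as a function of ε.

Let ε > 0. For n ≥ 1, |(-4n + 7)/(3n + 10) + 4/3| = |61|/(3(3n + 10)) = 61/(3(3n + 10)).
Since 3n + 10 ≥ 3n for n ≥ 1, this is ≤ 61/(3·3n) = (61/9)/n.
So |(-4n + 7)/(3n + 10) + 4/3| < ε whenever n > (61/9)/ε.
Take N_0 = (61/9)/ε. If n > N_0 then |(-4n + 7)/(3n + 10) + 4/3| ≤ (61/9)/n < ε.

N_0 = (61/9)/ε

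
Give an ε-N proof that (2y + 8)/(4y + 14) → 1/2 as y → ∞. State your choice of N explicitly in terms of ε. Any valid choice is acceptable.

N = (1/4)/ε

Let ε > 0. We seek N > 0 such that y > N implies |(2y + 8)/(4y + 14) − (1/2)| < ε.
(2y + 8)/(4y + 14) − (1/2) = (4(2y + 8) − 2(4y + 14)) / (4(4y + 14)) = 4/(4(4y + 14)).
For y > 0 we have 4y + 14 > 4y, so |(2y + 8)/(4y + 14) − (1/2)| = 4/(4(4y + 14)) < 4/(4·4y) = (1/4)/y.
Thus |(2y + 8)/(4y + 14) − (1/2)| < ε whenever y > (1/4)/ε.
Take N = (1/4)/ε. If y > N then |(2y + 8)/(4y + 14) − (1/2)| < (1/4)/y < ε.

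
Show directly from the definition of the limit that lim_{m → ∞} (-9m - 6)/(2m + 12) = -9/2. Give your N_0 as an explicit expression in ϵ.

Fix ϵ > 0. For m ≥ 1, |(-9m - 6)/(2m + 12) + 9/2| = |96|/(2(2m + 12)) = 96/(2(2m + 12)).
Since 2m + 12 ≥ 2m for m ≥ 1, this is ≤ 96/(2·2m) = 24/m.
So |(-9m - 6)/(2m + 12) + 9/2| < ϵ whenever m > 24/ϵ.
Take N_0 = 24/ϵ. If m > N_0 then |(-9m - 6)/(2m + 12) + 9/2| ≤ 24/m < ϵ.

N_0 = 24/ϵ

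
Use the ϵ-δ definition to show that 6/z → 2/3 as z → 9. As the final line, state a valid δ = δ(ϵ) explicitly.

δ = min(9/2, (27/4)ϵ)

Let ϵ > 0 be given. We seek δ > 0 such that 0 < |z − 9| < δ implies |6/z − (2/3)| < ϵ.
|6/z − (2/3)| = 6·|9 − z|/(9·|z|) = 6|z − 9|/(9|z|).
Require δ ≤ 9/2 so that |z| > 9 − 9/2 = 9/2, hence 9|z| > 81/2.
Then |6/z − (2/3)| < 6|z − 9|/(81/2), which is < ϵ when |z − 9| < (27/4)ϵ.
Take δ = min(9/2, (27/4)ϵ). Then 0 < |z − 9| < δ gives both |z − 9| < 9/2 and |z − 9| < (27/4)ϵ, so |6/z − (2/3)| < ϵ.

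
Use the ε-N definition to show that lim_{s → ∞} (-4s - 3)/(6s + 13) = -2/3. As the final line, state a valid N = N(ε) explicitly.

Suppose ε > 0. We seek N > 0 such that s > N implies |(-4s - 3)/(6s + 13) + 2/3| < ε.
(-4s - 3)/(6s + 13) + 2/3 = (6(-4s - 3) − (-4)(6s + 13)) / (6(6s + 13)) = 34/(6(6s + 13)).
For s > 0 we have 6s + 13 > 6s, so |(-4s - 3)/(6s + 13) + 2/3| = 34/(6(6s + 13)) < 34/(6·6s) = (17/18)/s.
Thus |(-4s - 3)/(6s + 13) + 2/3| < ε whenever s > (17/18)/ε.
Take N = (17/18)/ε. If s > N then |(-4s - 3)/(6s + 13) + 2/3| < (17/18)/s < ε.

N = (17/18)/ε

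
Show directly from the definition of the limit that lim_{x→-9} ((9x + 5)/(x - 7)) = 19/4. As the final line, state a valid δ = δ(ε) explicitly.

Fix ε > 0. We want δ > 0 with 0 < |x + 9| < δ ⇒ |(9x + 5)/(x - 7) − (19/4)| < ε.
Combining over a common denominator, (9x + 5)/(x - 7) − (19/4) = [(9x + 5)·(-16) − (-76)·(x - 7)] / [(-16)·(x - 7)] = -68(x + 9) / ((-16)(x - 7)).
So |(9x + 5)/(x - 7) − (19/4)| = 68|x + 9| / (16·|x − 7|).
Require δ ≤ 8, so |x − 7| ≥ |-16| − |x + 9| > 16 − 8 = 8.
Hence |(9x + 5)/(x - 7) − (19/4)| < 68|x + 9|/(16·8) = (17/32)|x + 9|, which is < ε once |x + 9| < (32/17)ε.
Take δ = min(8, (32/17)ε). Then 0 < |x + 9| < δ forces both bounds, so |(9x + 5)/(x - 7) − (19/4)| < ε.

δ = min(8, (32/17)ε)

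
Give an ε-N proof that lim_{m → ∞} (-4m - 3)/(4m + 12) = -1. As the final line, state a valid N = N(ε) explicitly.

N = (9/4)/ε

Suppose ε > 0. For m ≥ 1, |(-4m - 3)/(4m + 12) + 1| = |36|/(4(4m + 12)) = 36/(4(4m + 12)).
Since 4m + 12 ≥ 4m for m ≥ 1, this is ≤ 36/(4·4m) = (9/4)/m.
So |(-4m - 3)/(4m + 12) + 1| < ε whenever m > (9/4)/ε.
Take N = (9/4)/ε. If m > N then |(-4m - 3)/(4m + 12) + 1| ≤ (9/4)/m < ε.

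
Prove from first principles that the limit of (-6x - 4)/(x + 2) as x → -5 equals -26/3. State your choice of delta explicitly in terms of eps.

delta = min(3/2, (9/16)eps)

Let eps > 0. We want delta > 0 with 0 < |x + 5| < delta ⇒ |(-6x - 4)/(x + 2) + 26/3| < eps.
Combining over a common denominator, (-6x - 4)/(x + 2) + 26/3 = [(-6x - 4)·(-3) − 26·(x + 2)] / [(-3)·(x + 2)] = -8(x + 5) / ((-3)(x + 2)).
So |(-6x - 4)/(x + 2) + 26/3| = 8|x + 5| / (3·|x + 2|).
Restrict delta ≤ 3/2. Then |x + 5| < 3/2 gives |x + 2| = |(x + 5) + (-3)| ≥ 3 − 3/2 = 3/2.
Hence |(-6x - 4)/(x + 2) + 26/3| < 8|x + 5|/(3·(3/2)) = (16/9)|x + 5|, which is < eps once |x + 5| < (9/16)eps.
Take delta = min(3/2, (9/16)eps). Then 0 < |x + 5| < delta forces both bounds, so |(-6x - 4)/(x + 2) + 26/3| < eps.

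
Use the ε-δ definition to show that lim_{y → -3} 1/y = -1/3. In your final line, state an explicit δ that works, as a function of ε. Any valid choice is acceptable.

δ = min(3/2, (9/2)ε)

Suppose ε > 0. We seek δ > 0 such that 0 < |y + 3| < δ implies |1/y + 1/3| < ε.
|1/y + 1/3| = |-3 − y|/(3·|y|) = |y + 3|/(3|y|).
Require δ ≤ 3/2 so that |y| > 3 − 3/2 = 3/2, hence 3|y| > 9/2.
Then |1/y + 1/3| < |y + 3|/(9/2), which is < ε when |y + 3| < (9/2)ε.
Take δ = min(3/2, (9/2)ε). Then 0 < |y + 3| < δ gives both |y + 3| < 3/2 and |y + 3| < (9/2)ε, so |1/y + 1/3| < ε.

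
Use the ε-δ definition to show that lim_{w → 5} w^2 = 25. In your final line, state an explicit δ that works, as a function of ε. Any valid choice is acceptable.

Fix ε > 0. We seek δ > 0 with 0 < |w − 5| < δ ⇒ |w^2 − 25| < ε.
Factor: w^2 − 25 = (w − 5)(w + 5), so |w^2 − 25| = |w − 5|·|w + 5|.
Impose δ ≤ 1 so that |w| < 6; then |w + 5| ≤ 11.
Hence |w^2 − 25| ≤ 11|w − 5|, which is < ε once |w − 5| < ε/11.
Take δ = min(1, ε/11). If 0 < |w − 5| < δ then both bounds hold and |w^2 − 25| ≤ 11|w − 5| < 11·(ε/11) = ε.

δ = min(1, ε/11)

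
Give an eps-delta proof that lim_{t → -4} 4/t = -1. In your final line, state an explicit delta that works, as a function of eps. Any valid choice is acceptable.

Let eps > 0 be given. We seek delta > 0 such that 0 < |t + 4| < delta implies |4/t + 1| < eps.
|4/t + 1| = 4·|-4 − t|/(4·|t|) = 4|t + 4|/(4|t|).
Require delta ≤ 2 so that |t| > 4 − 2 = 2, hence 4|t| > 8.
Then |4/t + 1| < 4|t + 4|/8, which is < eps when |t + 4| < 2eps.
Take delta = min(2, 2eps). Then 0 < |t + 4| < delta gives both |t + 4| < 2 and |t + 4| < 2eps, so |4/t + 1| < eps.

delta = min(2, 2eps)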